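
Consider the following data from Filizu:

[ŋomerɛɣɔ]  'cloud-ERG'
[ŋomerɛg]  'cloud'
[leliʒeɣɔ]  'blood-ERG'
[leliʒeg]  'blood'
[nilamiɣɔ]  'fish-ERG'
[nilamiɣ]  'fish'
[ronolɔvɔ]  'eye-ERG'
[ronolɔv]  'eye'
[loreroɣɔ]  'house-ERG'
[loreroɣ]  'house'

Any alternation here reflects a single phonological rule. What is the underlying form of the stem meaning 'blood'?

'blood' shows [ɣ] ~ [g] at the end of the stem ([leliʒeɣɔ] vs [leliʒeg]).
If /ɣ/ were underlying and a rule turned it into [g] in isolation, 'fish' would also alternate; but it has [ɣ] in both [nilamiɣɔ] and [nilamiɣ].
The alternation reflects intervocalic spirantization: voiced stops become fricatives between vowels. /g/ is underlying.
Hence 'blood' is /leliʒeg/ underlyingly.

/leliʒeg/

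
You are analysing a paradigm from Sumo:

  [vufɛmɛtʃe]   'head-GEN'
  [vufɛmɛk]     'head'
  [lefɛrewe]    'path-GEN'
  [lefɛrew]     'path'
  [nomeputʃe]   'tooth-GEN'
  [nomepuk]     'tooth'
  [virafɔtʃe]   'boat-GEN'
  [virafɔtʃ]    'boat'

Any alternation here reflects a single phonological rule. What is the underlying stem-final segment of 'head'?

/k/

The root 'head' surfaces as [vufɛmɛtʃe] and [vufɛmɛk], with a stem-final [tʃ] ~ [k] alternation.
But 'boat' keeps [tʃ] in both environments ([virafɔtʃe], [virafɔtʃ]), so there is no rule changing /tʃ/ to [k] in isolation.
So /k/ is underlying, and a rule of palatalization before a front vowel — /k/ becomes palato-alveolar [tʃ] before a front vowel — gives [tʃ].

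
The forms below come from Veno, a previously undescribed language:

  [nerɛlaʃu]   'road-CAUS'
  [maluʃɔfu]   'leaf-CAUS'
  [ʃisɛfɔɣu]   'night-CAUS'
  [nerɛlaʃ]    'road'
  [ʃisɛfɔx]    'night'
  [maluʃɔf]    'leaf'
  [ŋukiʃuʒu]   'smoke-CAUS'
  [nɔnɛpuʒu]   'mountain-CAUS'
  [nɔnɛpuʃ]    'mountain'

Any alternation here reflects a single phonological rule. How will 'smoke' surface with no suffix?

[ŋukiʃuʃ]

The root 'mountain' surfaces as [nɔnɛpuʒu] and [nɔnɛpuʃ], with a stem-final [ʒ] ~ [ʃ] alternation.
If /ʃ/ were underlying and a rule turned it into [ʒ] before the CAUS suffix, 'road' would also alternate; but it has [ʃ] in both [nerɛlaʃu] and [nerɛlaʃ].
Therefore /ʒ/ is basic and [ʃ] is derived by word-final obstruent devoicing (voiced obstruents become voiceless word-finally).
From [ŋukiʃuʒu] the stem 'smoke' is /ŋukiʃuʒ/; word-finally this yields [ŋukiʃuʃ].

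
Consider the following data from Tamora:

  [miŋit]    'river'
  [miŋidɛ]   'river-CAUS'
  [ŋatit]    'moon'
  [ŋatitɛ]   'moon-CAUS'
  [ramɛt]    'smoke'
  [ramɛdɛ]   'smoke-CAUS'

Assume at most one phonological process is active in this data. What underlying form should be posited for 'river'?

/miŋid/

The stem for 'river' ends in [t] in [miŋit] but [d] in [miŋidɛ].
The stem 'moon' ([ŋatit], [ŋatitɛ]) shows [t] unchanged in both environments, so [t] cannot be basic with [d] derived before the CAUS suffix.
The alternation reflects word-final obstruent devoicing: voiced obstruents become voiceless word-finally. /d/ is underlying.
So 'river' = /miŋid/.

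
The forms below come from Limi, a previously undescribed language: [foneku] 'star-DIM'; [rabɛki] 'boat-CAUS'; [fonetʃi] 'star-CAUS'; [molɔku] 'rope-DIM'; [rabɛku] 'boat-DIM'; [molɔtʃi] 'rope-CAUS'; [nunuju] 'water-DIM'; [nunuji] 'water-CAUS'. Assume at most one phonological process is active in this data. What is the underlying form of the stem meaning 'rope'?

/molɔtʃ/

In [molɔku] and [molɔtʃi] the final segment of 'rope' alternates: [k] ~ [tʃ].
The stem 'boat' ([rabɛku], [rabɛki]) shows [k] unchanged in both environments, so [k] cannot be basic with [tʃ] derived before the CAUS suffix.
So /tʃ/ is underlying, and a rule of depalatalization — palato-alveolar /tʃ/ becomes [k] when no front vowel follows — gives [k].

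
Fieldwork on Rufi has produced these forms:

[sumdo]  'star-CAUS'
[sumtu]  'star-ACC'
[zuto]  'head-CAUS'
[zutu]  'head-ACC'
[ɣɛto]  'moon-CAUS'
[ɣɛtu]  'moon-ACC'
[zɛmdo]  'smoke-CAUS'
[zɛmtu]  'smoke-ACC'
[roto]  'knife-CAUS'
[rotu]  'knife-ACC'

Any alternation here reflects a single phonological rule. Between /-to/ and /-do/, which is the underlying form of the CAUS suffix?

The CAUS morpheme has two allomorphs, [-do] and [-to].
The ACC suffix, which begins with [t], is invariant after every stem; so [t] is not altered by any rule here.
So the underlying form is /-do/, and voiced stops become voiceless after a vowel.

/-do/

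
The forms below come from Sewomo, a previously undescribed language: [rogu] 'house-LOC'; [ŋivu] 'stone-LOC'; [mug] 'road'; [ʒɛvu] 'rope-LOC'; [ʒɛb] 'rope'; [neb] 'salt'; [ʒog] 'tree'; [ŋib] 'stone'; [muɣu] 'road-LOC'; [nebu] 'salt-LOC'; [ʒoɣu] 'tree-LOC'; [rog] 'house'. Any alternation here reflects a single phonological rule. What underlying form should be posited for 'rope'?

/ʒɛv/

The root 'rope' surfaces as [ʒɛvu] and [ʒɛb], with a stem-final [v] ~ [b] alternation.
The stem 'salt' ([nebu], [neb]) shows [b] unchanged in both environments, so [b] cannot be basic with [v] derived before the LOC suffix.
The alternation reflects word-final hardening: voiced fricatives become stops word-finally. /v/ is underlying.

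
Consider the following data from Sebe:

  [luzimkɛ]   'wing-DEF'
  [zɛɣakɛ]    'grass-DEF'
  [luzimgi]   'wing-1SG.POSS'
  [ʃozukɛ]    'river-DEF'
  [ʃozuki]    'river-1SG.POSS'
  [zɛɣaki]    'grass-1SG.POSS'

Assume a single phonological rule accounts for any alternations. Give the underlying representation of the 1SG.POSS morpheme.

/-gi/

The 1SG.POSS suffix surfaces as [-gi] and [-ki], depending on the final segment of the stem.
By contrast the DEF suffix keeps its initial [k] throughout — that segment must be underlying.
So the underlying form is /-gi/, and voiced stops become voiceless after a vowel.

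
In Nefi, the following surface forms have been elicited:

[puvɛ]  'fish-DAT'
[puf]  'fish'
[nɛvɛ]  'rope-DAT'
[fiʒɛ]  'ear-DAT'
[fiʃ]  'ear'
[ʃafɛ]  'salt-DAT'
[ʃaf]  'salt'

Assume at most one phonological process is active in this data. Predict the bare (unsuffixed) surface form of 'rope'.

[nɛf]

'fish' shows [v] ~ [f] at the end of the stem ([puvɛ] vs [puf]).
If /f/ were underlying and a rule turned it into [v] before the DAT suffix, 'salt' would also alternate; but it has [f] in both [ʃafɛ] and [ʃaf].
The underlying segment must be /v/; voiced obstruents become voiceless word-finally, yielding [f] there.
The one attested form of 'rope', [nɛvɛ], shows underlying /nɛv/. Applying the same rule word-finally gives [nɛf].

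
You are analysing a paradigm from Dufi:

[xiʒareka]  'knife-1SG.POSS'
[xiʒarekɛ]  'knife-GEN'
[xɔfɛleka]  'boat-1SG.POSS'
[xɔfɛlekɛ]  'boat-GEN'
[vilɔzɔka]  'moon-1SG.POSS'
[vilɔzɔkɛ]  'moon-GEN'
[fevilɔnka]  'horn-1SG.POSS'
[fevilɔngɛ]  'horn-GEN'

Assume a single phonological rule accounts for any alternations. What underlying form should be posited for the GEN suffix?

/-gɛ/

The GEN suffix surfaces as [-gɛ] and [-kɛ], depending on the final segment of the stem.
By contrast the 1SG.POSS suffix keeps its initial [k] throughout — that segment must be underlying.
So the underlying form is /-gɛ/, and voiced stops become voiceless after a vowel.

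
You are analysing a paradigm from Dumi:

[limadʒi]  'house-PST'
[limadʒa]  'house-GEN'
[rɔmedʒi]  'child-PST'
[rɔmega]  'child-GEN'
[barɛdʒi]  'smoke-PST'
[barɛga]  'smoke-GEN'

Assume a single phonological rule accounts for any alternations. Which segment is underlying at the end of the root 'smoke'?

The root 'smoke' surfaces as [barɛdʒi] and [barɛga], with a stem-final [dʒ] ~ [g] alternation.
The stem 'house' ([limadʒi], [limadʒa]) shows [dʒ] unchanged in both environments, so [dʒ] cannot be basic with [g] derived before the GEN suffix.
The alternation reflects palatalization before a front vowel: /g/ becomes palato-alveolar [dʒ] before a front vowel. /g/ is underlying.

/g/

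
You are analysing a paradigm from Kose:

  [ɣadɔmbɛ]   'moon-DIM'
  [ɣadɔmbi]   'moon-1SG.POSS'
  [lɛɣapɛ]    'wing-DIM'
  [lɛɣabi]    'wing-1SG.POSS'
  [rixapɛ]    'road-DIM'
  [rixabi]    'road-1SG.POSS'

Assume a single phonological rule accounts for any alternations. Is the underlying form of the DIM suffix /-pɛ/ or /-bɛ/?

The DIM suffix surfaces as [-bɛ] and [-pɛ], depending on the final segment of the stem.
The 1SG.POSS suffix, which begins with [b], is invariant after every stem; so [b] is not altered by any rule here.
So the underlying form is /-pɛ/, and voiceless stops become voiced after a nasal.

/-pɛ/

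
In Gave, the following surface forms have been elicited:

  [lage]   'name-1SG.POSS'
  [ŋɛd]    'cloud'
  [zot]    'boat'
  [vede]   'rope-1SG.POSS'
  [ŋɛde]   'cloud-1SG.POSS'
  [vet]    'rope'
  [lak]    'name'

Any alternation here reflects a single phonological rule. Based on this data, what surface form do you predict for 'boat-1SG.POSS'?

'rope' shows [d] ~ [t] at the end of the stem ([vede] vs [vet]).
Compare 'cloud', with invariant [d] in [ŋɛde] and [ŋɛd]: an analysis with underlying /d/ and a rule producing [t] in isolation would wrongly predict alternation here too.
The underlying segment must be /t/; voiceless stops become voiced between vowels, yielding [d] there.
From [zot] the stem 'boat' is /zot/; between vowels this yields [zode].

[zode]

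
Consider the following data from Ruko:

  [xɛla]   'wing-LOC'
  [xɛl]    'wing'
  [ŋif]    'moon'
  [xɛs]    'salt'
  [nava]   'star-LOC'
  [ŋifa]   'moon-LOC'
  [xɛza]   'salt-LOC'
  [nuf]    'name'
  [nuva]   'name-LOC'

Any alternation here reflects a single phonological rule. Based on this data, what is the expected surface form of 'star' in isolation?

[naf]

The stem for 'name' ends in [f] in [nuf] but [v] in [nuva].
Compare 'moon', with invariant [f] in [ŋif] and [ŋifa]: an analysis with underlying /f/ and a rule producing [v] before the LOC suffix would wrongly predict alternation here too.
The alternation reflects word-final obstruent devoicing: voiced obstruents become voiceless word-finally. /v/ is underlying.
The one attested form of 'star', [nava], shows underlying /nav/. Applying the same rule word-finally gives [naf].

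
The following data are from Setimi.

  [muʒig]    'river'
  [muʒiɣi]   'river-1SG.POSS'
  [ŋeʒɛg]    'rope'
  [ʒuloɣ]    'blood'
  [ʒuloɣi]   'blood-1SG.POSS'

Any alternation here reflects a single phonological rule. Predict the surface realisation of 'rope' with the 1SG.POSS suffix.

[ŋeʒɛɣi]

In [muʒig] and [muʒiɣi] the final segment of 'river' alternates: [g] ~ [ɣ].
If /ɣ/ were underlying and a rule turned it into [g] in isolation, 'blood' would also alternate; but it has [ɣ] in both [ʒuloɣ] and [ʒuloɣi].
Therefore /g/ is basic and [ɣ] is derived by intervocalic spirantization (voiced stops become fricatives between vowels).
The one attested form of 'rope', [ŋeʒɛg], shows underlying /ŋeʒɛg/. Applying the same rule between vowels gives [ŋeʒɛɣi].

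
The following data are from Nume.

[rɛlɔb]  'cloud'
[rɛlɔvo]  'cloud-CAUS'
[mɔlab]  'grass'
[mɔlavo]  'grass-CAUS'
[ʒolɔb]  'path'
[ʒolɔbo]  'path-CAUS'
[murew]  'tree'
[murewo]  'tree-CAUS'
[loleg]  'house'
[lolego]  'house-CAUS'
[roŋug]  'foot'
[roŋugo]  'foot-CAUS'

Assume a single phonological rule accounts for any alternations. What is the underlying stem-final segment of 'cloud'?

'cloud' shows [b] ~ [v] at the end of the stem ([rɛlɔb] vs [rɛlɔvo]).
If /b/ were underlying and a rule turned it into [v] before the CAUS suffix, 'path' would also alternate; but it has [b] in both [ʒolɔb] and [ʒolɔbo].
So /v/ is underlying, and a rule of word-final hardening — voiced fricatives become stops word-finally — gives [b].

/v/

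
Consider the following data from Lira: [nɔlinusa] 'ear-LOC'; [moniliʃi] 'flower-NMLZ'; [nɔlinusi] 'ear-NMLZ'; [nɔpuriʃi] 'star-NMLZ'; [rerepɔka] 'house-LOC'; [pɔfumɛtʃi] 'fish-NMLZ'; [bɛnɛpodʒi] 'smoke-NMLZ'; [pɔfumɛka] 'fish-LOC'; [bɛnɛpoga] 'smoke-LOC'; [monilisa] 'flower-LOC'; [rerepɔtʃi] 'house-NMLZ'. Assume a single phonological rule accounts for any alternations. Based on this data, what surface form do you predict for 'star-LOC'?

[nɔpurisa]

'flower' shows [ʃ] ~ [s] at the end of the stem ([moniliʃi] vs [monilisa]).
But 'ear' keeps [s] in both environments ([nɔlinusi], [nɔlinusa]), so there is no rule changing /s/ to [ʃ] before the NMLZ suffix.
The alternation reflects depalatalization: palato-alveolar /tʃ/, /dʒ/ and /ʃ/ become [k], [g] and [s] when no front vowel follows. /ʃ/ is underlying.
From [nɔpuriʃi] the stem 'star' is /nɔpuriʃ/; when no front vowel follows this yields [nɔpurisa].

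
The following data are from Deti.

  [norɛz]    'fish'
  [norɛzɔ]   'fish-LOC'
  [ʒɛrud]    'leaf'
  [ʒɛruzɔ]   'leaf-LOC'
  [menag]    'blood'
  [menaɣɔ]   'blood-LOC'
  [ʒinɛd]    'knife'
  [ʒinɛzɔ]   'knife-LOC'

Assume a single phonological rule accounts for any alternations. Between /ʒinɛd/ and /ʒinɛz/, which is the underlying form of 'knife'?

The root 'knife' surfaces as [ʒinɛd] and [ʒinɛzɔ], with a stem-final [d] ~ [z] alternation.
If /z/ were underlying and a rule turned it into [d] in isolation, 'fish' would also alternate; but it has [z] in both [norɛz] and [norɛzɔ].
Therefore /d/ is basic and [z] is derived by intervocalic spirantization (voiced stops become fricatives between vowels).

/ʒinɛd/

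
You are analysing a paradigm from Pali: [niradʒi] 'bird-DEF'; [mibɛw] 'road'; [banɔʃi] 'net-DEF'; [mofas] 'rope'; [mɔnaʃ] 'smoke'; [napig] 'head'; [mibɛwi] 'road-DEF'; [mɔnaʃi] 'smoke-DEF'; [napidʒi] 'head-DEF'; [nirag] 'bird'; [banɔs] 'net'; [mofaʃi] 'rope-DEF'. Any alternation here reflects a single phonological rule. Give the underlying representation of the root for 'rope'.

/mofas/

In [mofaʃi] and [mofas] the final segment of 'rope' alternates: [ʃ] ~ [s].
But 'smoke' keeps [ʃ] in both environments ([mɔnaʃi], [mɔnaʃ]), so there is no rule changing /ʃ/ to [s] in isolation.
The alternation reflects palatalization before a front vowel: /g/ and /s/ become palato-alveolar [dʒ] and [ʃ] before a front vowel. /s/ is underlying.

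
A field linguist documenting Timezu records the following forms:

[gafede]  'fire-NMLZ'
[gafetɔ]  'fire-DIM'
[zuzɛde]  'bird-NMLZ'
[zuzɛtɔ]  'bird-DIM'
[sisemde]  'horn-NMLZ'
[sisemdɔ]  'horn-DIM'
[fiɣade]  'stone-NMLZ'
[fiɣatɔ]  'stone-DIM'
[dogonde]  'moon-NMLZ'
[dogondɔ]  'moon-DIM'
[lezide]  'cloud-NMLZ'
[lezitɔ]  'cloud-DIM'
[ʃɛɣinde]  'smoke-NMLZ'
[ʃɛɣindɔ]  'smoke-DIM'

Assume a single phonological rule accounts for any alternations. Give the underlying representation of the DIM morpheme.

/-tɔ/

The DIM suffix surfaces as [-dɔ] and [-tɔ], depending on the final segment of the stem.
By contrast the NMLZ suffix keeps its initial [d] throughout — that segment must be underlying.
The DIM suffix is therefore /-tɔ/ underlyingly, with post-nasal voicing: voiceless stops become voiced after a nasal.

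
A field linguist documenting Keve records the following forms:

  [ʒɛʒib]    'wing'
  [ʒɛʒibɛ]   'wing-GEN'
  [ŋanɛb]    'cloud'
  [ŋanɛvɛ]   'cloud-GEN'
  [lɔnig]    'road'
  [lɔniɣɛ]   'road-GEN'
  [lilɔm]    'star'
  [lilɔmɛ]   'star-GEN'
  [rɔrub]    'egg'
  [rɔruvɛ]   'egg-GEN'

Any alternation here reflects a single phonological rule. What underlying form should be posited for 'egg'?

/rɔruv/

The stem for 'egg' ends in [b] in [rɔrub] but [v] in [rɔruvɛ].
If /b/ were underlying and a rule turned it into [v] before the GEN suffix, 'wing' would also alternate; but it has [b] in both [ʒɛʒib] and [ʒɛʒibɛ].
The underlying segment must be /v/; voiced fricatives become stops word-finally, yielding [b] there.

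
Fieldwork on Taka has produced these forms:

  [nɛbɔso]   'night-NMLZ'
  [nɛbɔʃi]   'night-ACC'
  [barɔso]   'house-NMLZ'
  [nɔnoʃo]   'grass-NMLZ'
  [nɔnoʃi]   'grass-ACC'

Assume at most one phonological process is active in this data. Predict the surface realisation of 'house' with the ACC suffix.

'night' shows [s] ~ [ʃ] at the end of the stem ([nɛbɔso] vs [nɛbɔʃi]).
If /ʃ/ were underlying and a rule turned it into [s] before the NMLZ suffix, 'grass' would also alternate; but it has [ʃ] in both [nɔnoʃo] and [nɔnoʃi].
The underlying segment must be /s/; /s/ becomes palato-alveolar [ʃ] before a front vowel, yielding [ʃ] there.
From [barɔso] the stem 'house' is /barɔs/; before a front vowel this yields [barɔʃi].

[barɔʃi]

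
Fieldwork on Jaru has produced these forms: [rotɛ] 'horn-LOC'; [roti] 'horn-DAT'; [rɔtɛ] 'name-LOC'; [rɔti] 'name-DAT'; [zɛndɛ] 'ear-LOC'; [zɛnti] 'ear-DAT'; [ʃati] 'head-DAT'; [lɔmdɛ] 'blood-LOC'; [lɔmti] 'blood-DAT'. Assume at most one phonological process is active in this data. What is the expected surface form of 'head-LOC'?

The LOC suffix surfaces as [-dɛ] and [-tɛ], depending on the final segment of the stem.
The DAT suffix, which begins with [t], is invariant after every stem; so [t] is not altered by any rule here.
So the underlying form is /-dɛ/, and voiced stops become voiceless after a vowel.
After 'head', which ends in a vowel, the suffix surfaces as [-tɛ], giving [ʃatɛ].

[ʃatɛ]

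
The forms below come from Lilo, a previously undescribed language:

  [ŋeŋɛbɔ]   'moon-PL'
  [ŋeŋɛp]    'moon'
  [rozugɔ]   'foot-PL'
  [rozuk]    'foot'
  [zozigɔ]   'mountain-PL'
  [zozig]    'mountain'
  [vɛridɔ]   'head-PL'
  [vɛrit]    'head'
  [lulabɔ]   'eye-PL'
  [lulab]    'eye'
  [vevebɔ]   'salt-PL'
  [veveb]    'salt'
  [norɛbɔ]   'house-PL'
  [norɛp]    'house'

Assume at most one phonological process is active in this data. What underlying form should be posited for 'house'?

/norɛp/

In [norɛbɔ] and [norɛp] the final segment of 'house' alternates: [b] ~ [p].
But 'salt' keeps [b] in both environments ([vevebɔ], [veveb]), so there is no rule changing /b/ to [p] in isolation.
So /p/ is underlying, and a rule of intervocalic voicing — voiceless stops become voiced between vowels — gives [b].
So 'house' = /norɛp/.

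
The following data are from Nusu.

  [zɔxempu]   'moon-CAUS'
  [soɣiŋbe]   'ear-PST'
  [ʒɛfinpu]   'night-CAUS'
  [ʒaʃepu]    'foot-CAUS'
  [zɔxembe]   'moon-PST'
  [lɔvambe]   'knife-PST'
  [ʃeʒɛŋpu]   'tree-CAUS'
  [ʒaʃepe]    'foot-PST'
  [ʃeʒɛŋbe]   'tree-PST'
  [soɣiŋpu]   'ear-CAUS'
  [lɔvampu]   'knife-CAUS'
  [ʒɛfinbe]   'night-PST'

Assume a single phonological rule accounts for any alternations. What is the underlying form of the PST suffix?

The PST morpheme has two allomorphs, [-be] and [-pe].
By contrast the CAUS suffix keeps its initial [p] throughout — that segment must be underlying.
The PST suffix is therefore /-be/ underlyingly, with post-vocalic devoicing: voiced stops become voiceless after a vowel.

/-be/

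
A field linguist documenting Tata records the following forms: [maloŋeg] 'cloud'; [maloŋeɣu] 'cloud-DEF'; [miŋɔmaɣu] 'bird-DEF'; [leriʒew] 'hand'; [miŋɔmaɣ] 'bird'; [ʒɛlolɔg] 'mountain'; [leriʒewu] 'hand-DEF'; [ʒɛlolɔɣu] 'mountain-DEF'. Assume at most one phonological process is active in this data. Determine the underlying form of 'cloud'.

/maloŋeg/

The stem for 'cloud' ends in [ɣ] in [maloŋeɣu] but [g] in [maloŋeg].
The stem 'bird' ([miŋɔmaɣu], [miŋɔmaɣ]) shows [ɣ] unchanged in both environments, so [ɣ] cannot be basic with [g] derived in isolation.
So /g/ is underlying, and a rule of intervocalic spirantization — voiced stops become fricatives between vowels — gives [ɣ].
The underlying form of 'cloud' is therefore /maloŋeg/.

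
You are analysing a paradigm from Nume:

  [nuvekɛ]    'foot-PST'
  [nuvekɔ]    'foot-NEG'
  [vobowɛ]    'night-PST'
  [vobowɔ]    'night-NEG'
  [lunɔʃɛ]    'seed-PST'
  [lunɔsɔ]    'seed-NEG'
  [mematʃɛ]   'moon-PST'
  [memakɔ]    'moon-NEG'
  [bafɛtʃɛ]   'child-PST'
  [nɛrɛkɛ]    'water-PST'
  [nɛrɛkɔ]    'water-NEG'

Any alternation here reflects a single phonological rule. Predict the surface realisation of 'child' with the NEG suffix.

[bafɛkɔ]

The root 'moon' surfaces as [mematʃɛ] and [memakɔ], with a stem-final [tʃ] ~ [k] alternation.
The stem 'foot' ([nuvekɛ], [nuvekɔ]) shows [k] unchanged in both environments, so [k] cannot be basic with [tʃ] derived before the PST suffix.
So /tʃ/ is underlying, and a rule of depalatalization — palato-alveolar /tʃ/ and /ʃ/ become [k] and [s] when no front vowel follows — gives [k].
The one attested form of 'child', [bafɛtʃɛ], shows underlying /bafɛtʃ/. Applying the same rule when no front vowel follows gives [bafɛkɔ].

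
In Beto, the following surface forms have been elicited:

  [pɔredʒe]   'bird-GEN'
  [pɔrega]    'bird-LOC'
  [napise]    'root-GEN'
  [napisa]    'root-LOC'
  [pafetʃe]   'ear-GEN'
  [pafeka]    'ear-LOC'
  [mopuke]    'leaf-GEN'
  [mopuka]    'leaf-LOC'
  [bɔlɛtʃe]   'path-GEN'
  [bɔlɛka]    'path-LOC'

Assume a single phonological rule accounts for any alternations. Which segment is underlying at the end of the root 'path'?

In [bɔlɛtʃe] and [bɔlɛka] the final segment of 'path' alternates: [tʃ] ~ [k].
But 'leaf' keeps [k] in both environments ([mopuke], [mopuka]), so there is no rule changing /k/ to [tʃ] before the GEN suffix.
So /tʃ/ is underlying, and a rule of depalatalization — palato-alveolar /tʃ/ and /dʒ/ become [k] and [g] when no front vowel follows — gives [k].

/tʃ/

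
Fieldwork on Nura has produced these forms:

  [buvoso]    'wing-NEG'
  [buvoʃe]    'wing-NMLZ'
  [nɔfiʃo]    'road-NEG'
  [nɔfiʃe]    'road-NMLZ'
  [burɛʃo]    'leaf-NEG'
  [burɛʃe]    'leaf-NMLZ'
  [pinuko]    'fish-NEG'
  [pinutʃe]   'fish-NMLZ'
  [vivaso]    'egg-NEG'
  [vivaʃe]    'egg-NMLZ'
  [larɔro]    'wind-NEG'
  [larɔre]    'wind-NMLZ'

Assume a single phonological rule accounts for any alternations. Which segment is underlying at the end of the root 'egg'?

The stem for 'egg' ends in [s] in [vivaso] but [ʃ] in [vivaʃe].
If /ʃ/ were underlying and a rule turned it into [s] before the NEG suffix, 'road' would also alternate; but it has [ʃ] in both [nɔfiʃo] and [nɔfiʃe].
The underlying segment must be /s/; /k/ and /s/ become palato-alveolar [tʃ] and [ʃ] before a front vowel, yielding [ʃ] there.

/s/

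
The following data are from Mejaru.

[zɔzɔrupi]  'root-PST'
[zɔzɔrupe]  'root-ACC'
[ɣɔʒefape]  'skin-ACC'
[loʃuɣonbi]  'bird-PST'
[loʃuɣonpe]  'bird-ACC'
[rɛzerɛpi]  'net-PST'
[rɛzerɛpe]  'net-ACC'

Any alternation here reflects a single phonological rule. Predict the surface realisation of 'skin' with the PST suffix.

The PST morpheme has two allomorphs, [-bi] and [-pi].
By contrast the ACC suffix keeps its initial [p] throughout — that segment must be underlying.
The PST suffix is therefore /-bi/ underlyingly, with post-vocalic devoicing: voiced stops become voiceless after a vowel.
After 'skin', which ends in a vowel, the suffix surfaces as [-pi], giving [ɣɔʒefapi].

[ɣɔʒefapi]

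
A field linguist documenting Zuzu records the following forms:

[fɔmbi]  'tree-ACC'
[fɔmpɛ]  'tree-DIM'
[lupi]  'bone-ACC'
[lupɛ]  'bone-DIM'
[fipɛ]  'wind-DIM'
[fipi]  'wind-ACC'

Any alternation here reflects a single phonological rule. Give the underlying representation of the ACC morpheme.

/-bi/

The ACC morpheme has two allomorphs, [-bi] and [-pi].
By contrast the DIM suffix keeps its initial [p] throughout — that segment must be underlying.
So the underlying form is /-bi/, and voiced stops become voiceless after a vowel.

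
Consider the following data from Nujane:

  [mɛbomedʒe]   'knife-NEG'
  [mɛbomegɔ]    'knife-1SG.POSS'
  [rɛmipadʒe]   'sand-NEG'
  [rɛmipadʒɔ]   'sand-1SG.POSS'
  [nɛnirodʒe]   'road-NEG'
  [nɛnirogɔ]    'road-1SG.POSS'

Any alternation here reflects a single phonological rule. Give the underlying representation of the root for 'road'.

/nɛnirog/

In [nɛnirodʒe] and [nɛnirogɔ] the final segment of 'road' alternates: [dʒ] ~ [g].
But 'sand' keeps [dʒ] in both environments ([rɛmipadʒe], [rɛmipadʒɔ]), so there is no rule changing /dʒ/ to [g] before the 1SG.POSS suffix.
The underlying segment must be /g/; /g/ becomes palato-alveolar [dʒ] before a front vowel, yielding [dʒ] there.
So 'road' = /nɛnirog/.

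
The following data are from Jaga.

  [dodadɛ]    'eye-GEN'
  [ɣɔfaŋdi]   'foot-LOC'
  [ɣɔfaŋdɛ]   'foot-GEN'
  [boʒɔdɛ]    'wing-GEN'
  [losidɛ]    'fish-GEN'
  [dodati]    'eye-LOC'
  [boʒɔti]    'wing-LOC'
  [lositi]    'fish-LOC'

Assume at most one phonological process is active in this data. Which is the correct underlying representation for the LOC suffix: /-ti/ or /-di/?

/-ti/

The LOC morpheme has two allomorphs, [-di] and [-ti].
The GEN suffix, which begins with [d], is invariant after every stem; so [d] is not altered by any rule here.
So the underlying form is /-ti/, and voiceless stops become voiced after a nasal.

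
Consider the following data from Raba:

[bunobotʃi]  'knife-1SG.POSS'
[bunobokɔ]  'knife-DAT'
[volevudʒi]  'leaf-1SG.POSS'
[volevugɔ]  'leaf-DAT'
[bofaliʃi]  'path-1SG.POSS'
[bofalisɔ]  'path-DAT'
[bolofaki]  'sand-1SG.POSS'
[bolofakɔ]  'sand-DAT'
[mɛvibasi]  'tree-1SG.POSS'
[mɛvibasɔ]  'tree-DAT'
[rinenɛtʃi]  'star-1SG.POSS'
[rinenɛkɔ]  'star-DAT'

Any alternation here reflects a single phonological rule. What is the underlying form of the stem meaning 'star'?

/rinenɛtʃ/

The root 'star' surfaces as [rinenɛtʃi] and [rinenɛkɔ], with a stem-final [tʃ] ~ [k] alternation.
The stem 'sand' ([bolofaki], [bolofakɔ]) shows [k] unchanged in both environments, so [k] cannot be basic with [tʃ] derived before the 1SG.POSS suffix.
Therefore /tʃ/ is basic and [k] is derived by depalatalization (palato-alveolar /tʃ/, /dʒ/ and /ʃ/ become [k], [g] and [s] when no front vowel follows).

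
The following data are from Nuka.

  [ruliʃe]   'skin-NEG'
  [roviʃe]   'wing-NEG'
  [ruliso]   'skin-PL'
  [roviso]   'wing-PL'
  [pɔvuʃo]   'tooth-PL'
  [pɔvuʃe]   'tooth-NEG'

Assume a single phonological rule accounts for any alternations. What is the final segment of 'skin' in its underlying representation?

/s/

In [ruliʃe] and [ruliso] the final segment of 'skin' alternates: [ʃ] ~ [s].
The stem 'tooth' ([pɔvuʃe], [pɔvuʃo]) shows [ʃ] unchanged in both environments, so [ʃ] cannot be basic with [s] derived before the PL suffix.
Therefore /s/ is basic and [ʃ] is derived by palatalization before a front vowel (/s/ becomes palato-alveolar [ʃ] before a front vowel).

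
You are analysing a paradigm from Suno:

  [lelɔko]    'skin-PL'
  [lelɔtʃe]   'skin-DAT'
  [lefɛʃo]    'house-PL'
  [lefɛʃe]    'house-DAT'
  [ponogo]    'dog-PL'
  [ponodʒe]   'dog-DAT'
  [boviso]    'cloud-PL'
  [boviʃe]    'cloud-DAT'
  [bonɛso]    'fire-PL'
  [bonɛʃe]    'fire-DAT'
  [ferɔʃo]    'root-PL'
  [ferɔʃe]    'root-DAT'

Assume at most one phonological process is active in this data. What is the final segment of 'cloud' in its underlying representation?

/s/

The stem for 'cloud' ends in [s] in [boviso] but [ʃ] in [boviʃe].
But 'root' keeps [ʃ] in both environments ([ferɔʃo], [ferɔʃe]), so there is no rule changing /ʃ/ to [s] before the PL suffix.
Therefore /s/ is basic and [ʃ] is derived by palatalization before a front vowel (/k/, /g/ and /s/ become palato-alveolar [tʃ], [dʒ] and [ʃ] before a front vowel).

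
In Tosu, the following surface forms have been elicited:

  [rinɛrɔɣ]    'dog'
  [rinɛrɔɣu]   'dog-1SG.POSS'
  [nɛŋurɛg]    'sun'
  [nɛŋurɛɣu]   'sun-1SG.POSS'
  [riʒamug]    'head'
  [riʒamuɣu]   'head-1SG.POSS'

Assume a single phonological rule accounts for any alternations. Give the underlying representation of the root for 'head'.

'head' shows [g] ~ [ɣ] at the end of the stem ([riʒamug] vs [riʒamuɣu]).
But 'dog' keeps [ɣ] in both environments ([rinɛrɔɣ], [rinɛrɔɣu]), so there is no rule changing /ɣ/ to [g] in isolation.
Therefore /g/ is basic and [ɣ] is derived by intervocalic spirantization (voiced stops become fricatives between vowels).
So 'head' = /riʒamug/.

/riʒamug/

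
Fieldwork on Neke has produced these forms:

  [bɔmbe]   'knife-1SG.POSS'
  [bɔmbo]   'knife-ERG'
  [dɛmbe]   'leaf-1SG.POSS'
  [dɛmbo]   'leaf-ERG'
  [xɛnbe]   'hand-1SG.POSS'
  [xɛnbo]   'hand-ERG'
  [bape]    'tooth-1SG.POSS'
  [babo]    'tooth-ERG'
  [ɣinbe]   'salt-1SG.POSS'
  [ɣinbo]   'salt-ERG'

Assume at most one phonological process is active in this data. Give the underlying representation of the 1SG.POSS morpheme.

The 1SG.POSS morpheme has two allomorphs, [-be] and [-pe].
The ERG suffix, which begins with [b], is invariant after every stem; so [b] is not altered by any rule here.
The 1SG.POSS suffix is therefore /-pe/ underlyingly, with post-nasal voicing: voiceless stops become voiced after a nasal.

/-pe/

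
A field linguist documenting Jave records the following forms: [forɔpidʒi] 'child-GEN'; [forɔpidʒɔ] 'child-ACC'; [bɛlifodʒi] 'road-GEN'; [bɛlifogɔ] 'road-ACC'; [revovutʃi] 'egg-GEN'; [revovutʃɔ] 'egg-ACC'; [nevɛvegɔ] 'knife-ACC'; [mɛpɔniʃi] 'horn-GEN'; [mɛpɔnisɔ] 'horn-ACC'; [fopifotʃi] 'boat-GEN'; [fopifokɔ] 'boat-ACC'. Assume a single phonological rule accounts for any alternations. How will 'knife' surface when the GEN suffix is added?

[nevɛvedʒi]

'road' shows [dʒ] ~ [g] at the end of the stem ([bɛlifodʒi] vs [bɛlifogɔ]).
If /dʒ/ were underlying and a rule turned it into [g] before the ACC suffix, 'child' would also alternate; but it has [dʒ] in both [forɔpidʒi] and [forɔpidʒɔ].
So /g/ is underlying, and a rule of palatalization before a front vowel — /k/, /g/ and /s/ become palato-alveolar [tʃ], [dʒ] and [ʃ] before a front vowel — gives [dʒ].
From [nevɛvegɔ] the stem 'knife' is /nevɛveg/; before a front vowel this yields [nevɛvedʒi].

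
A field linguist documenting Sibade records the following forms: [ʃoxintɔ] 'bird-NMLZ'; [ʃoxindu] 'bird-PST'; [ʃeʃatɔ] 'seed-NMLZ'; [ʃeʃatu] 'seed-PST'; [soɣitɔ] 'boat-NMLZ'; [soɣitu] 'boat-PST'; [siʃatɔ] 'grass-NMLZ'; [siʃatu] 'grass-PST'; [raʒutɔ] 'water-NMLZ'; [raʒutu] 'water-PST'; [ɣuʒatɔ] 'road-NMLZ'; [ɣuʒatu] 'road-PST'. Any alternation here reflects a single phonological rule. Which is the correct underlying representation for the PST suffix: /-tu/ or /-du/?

The PST suffix surfaces as [-du] and [-tu], depending on the final segment of the stem.
The NMLZ suffix, which begins with [t], is invariant after every stem; so [t] is not altered by any rule here.
So the underlying form is /-du/, and voiced stops become voiceless after a vowel.

/-du/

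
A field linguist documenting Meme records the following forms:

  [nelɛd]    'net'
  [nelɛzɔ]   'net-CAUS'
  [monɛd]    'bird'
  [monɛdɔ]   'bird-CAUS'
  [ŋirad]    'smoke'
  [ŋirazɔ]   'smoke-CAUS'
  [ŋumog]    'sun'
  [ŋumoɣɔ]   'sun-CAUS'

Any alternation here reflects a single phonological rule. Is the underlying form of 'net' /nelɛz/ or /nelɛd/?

The root 'net' surfaces as [nelɛd] and [nelɛzɔ], with a stem-final [d] ~ [z] alternation.
But 'bird' keeps [d] in both environments ([monɛd], [monɛdɔ]), so there is no rule changing /d/ to [z] before the CAUS suffix.
Therefore /z/ is basic and [d] is derived by word-final hardening (voiced fricatives become stops word-finally).

/nelɛz/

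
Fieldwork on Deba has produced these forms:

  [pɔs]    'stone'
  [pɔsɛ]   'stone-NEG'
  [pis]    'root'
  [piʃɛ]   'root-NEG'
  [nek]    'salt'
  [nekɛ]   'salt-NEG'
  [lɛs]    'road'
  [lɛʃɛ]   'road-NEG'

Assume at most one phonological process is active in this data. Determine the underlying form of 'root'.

The stem for 'root' ends in [s] in [pis] but [ʃ] in [piʃɛ].
Compare 'stone', with invariant [s] in [pɔs] and [pɔsɛ]: an analysis with underlying /s/ and a rule producing [ʃ] before the NEG suffix would wrongly predict alternation here too.
The alternation reflects depalatalization: palato-alveolar /ʃ/ becomes [s] when no front vowel follows. /ʃ/ is underlying.
The underlying form of 'root' is therefore /piʃ/.

/piʃ/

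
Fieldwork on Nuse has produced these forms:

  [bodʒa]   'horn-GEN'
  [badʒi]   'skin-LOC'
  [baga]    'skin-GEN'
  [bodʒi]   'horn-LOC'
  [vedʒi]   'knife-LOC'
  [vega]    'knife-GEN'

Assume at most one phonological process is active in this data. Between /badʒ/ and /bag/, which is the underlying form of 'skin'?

'skin' shows [g] ~ [dʒ] at the end of the stem ([baga] vs [badʒi]).
If /dʒ/ were underlying and a rule turned it into [g] before the GEN suffix, 'horn' would also alternate; but it has [dʒ] in both [bodʒa] and [bodʒi].
Therefore /g/ is basic and [dʒ] is derived by palatalization before a front vowel (/g/ becomes palato-alveolar [dʒ] before a front vowel).

/bag/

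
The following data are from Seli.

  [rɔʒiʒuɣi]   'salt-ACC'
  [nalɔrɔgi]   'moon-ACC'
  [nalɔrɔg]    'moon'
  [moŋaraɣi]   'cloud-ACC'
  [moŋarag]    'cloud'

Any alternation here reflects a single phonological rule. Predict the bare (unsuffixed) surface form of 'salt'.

In [moŋaraɣi] and [moŋarag] the final segment of 'cloud' alternates: [ɣ] ~ [g].
The stem 'moon' ([nalɔrɔgi], [nalɔrɔg]) shows [g] unchanged in both environments, so [g] cannot be basic with [ɣ] derived before the ACC suffix.
The alternation reflects word-final hardening: voiced fricatives become stops word-finally. /ɣ/ is underlying.
The one attested form of 'salt', [rɔʒiʒuɣi], shows underlying /rɔʒiʒuɣ/. Applying the same rule word-finally gives [rɔʒiʒug].

[rɔʒiʒug]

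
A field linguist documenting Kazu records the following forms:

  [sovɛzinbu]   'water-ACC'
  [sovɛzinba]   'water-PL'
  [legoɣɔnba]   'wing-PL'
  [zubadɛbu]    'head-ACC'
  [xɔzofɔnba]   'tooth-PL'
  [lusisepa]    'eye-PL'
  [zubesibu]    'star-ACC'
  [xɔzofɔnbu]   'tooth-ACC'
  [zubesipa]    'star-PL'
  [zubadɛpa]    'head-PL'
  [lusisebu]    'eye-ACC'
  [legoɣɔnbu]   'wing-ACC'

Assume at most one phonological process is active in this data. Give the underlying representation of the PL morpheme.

The PL morpheme has two allomorphs, [-ba] and [-pa].
By contrast the ACC suffix keeps its initial [b] throughout — that segment must be underlying.
The PL suffix is therefore /-pa/ underlyingly, with post-nasal voicing: voiceless stops become voiced after a nasal.

/-pa/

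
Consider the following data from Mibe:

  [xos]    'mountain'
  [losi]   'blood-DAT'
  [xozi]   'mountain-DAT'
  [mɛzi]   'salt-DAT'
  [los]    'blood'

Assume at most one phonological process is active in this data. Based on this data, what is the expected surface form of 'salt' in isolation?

The stem for 'mountain' ends in [s] in [xos] but [z] in [xozi].
If /s/ were underlying and a rule turned it into [z] before the DAT suffix, 'blood' would also alternate; but it has [s] in both [los] and [losi].
Therefore /z/ is basic and [s] is derived by word-final obstruent devoicing (voiced obstruents become voiceless word-finally).
The one attested form of 'salt', [mɛzi], shows underlying /mɛz/. Applying the same rule word-finally gives [mɛs].

[mɛs]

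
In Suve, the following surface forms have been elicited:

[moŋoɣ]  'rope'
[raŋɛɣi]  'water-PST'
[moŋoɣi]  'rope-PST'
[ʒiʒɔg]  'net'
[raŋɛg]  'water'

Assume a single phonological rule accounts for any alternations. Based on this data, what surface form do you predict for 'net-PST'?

The stem for 'water' ends in [ɣ] in [raŋɛɣi] but [g] in [raŋɛg].
The stem 'rope' ([moŋoɣi], [moŋoɣ]) shows [ɣ] unchanged in both environments, so [ɣ] cannot be basic with [g] derived in isolation.
So /g/ is underlying, and a rule of intervocalic spirantization — voiced stops become fricatives between vowels — gives [ɣ].
From [ʒiʒɔg] the stem 'net' is /ʒiʒɔg/; between vowels this yields [ʒiʒɔɣi].

[ʒiʒɔɣi]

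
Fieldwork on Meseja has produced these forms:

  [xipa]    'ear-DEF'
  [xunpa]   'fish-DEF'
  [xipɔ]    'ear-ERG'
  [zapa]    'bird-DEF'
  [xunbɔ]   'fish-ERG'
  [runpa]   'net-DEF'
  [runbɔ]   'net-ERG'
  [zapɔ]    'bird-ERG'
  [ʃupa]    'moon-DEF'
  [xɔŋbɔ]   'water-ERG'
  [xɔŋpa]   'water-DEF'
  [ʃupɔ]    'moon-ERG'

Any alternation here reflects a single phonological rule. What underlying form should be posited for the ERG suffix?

The ERG morpheme has two allomorphs, [-bɔ] and [-pɔ].
By contrast the DEF suffix keeps its initial [p] throughout — that segment must be underlying.
So the underlying form is /-bɔ/, and voiced stops become voiceless after a vowel.

/-bɔ/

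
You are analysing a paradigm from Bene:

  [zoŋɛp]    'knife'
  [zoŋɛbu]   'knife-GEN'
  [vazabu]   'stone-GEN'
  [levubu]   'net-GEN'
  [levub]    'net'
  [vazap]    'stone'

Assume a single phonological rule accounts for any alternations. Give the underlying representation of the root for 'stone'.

The stem for 'stone' ends in [p] in [vazap] but [b] in [vazabu].
But 'net' keeps [b] in both environments ([levub], [levubu]), so there is no rule changing /b/ to [p] in isolation.
The underlying segment must be /p/; voiceless stops become voiced between vowels, yielding [b] there.

/vazap/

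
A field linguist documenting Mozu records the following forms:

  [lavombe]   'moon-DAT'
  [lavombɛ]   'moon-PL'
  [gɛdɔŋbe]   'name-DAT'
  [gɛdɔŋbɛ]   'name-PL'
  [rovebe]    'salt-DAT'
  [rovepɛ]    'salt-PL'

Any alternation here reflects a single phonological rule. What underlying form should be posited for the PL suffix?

/-pɛ/

The PL suffix surfaces as [-bɛ] and [-pɛ], depending on the final segment of the stem.
By contrast the DAT suffix keeps its initial [b] throughout — that segment must be underlying.
So the underlying form is /-pɛ/, and voiceless stops become voiced after a nasal.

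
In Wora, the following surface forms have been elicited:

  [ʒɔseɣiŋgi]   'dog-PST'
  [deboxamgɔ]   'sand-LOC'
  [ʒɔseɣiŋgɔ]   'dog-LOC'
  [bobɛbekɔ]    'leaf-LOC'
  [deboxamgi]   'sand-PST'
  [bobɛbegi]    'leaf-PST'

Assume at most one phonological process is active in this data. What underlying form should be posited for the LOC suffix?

/-kɔ/

The LOC suffix surfaces as [-gɔ] and [-kɔ], depending on the final segment of the stem.
By contrast the PST suffix keeps its initial [g] throughout — that segment must be underlying.
So the underlying form is /-kɔ/, and voiceless stops become voiced after a nasal.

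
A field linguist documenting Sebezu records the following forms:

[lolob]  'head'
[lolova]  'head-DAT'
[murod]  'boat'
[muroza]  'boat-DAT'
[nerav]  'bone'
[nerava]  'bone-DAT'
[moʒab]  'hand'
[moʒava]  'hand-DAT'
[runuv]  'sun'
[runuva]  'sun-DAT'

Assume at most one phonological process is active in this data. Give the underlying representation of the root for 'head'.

/lolob/

In [lolob] and [lolova] the final segment of 'head' alternates: [b] ~ [v].
The stem 'bone' ([nerav], [nerava]) shows [v] unchanged in both environments, so [v] cannot be basic with [b] derived in isolation.
The alternation reflects intervocalic spirantization: voiced stops become fricatives between vowels. /b/ is underlying.
Hence 'head' is /lolob/ underlyingly.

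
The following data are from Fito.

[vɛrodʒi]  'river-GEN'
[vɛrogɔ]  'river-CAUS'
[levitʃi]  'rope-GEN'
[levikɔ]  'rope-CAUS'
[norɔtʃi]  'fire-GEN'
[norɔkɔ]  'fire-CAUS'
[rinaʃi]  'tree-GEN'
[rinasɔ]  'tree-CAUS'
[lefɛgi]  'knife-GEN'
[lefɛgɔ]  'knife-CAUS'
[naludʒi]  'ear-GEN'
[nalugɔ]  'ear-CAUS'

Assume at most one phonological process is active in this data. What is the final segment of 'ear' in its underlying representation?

In [naludʒi] and [nalugɔ] the final segment of 'ear' alternates: [dʒ] ~ [g].
But 'knife' keeps [g] in both environments ([lefɛgi], [lefɛgɔ]), so there is no rule changing /g/ to [dʒ] before the GEN suffix.
Therefore /dʒ/ is basic and [g] is derived by depalatalization (palato-alveolar /tʃ/, /dʒ/ and /ʃ/ become [k], [g] and [s] when no front vowel follows).

/dʒ/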